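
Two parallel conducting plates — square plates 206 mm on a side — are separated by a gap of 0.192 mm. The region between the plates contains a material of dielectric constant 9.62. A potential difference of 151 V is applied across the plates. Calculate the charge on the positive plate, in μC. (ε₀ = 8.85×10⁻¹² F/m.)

A = (206 mm)² = 4.24×10⁻² m².
C = κε₀A/d = 9.62 × 8.85×10⁻¹² × 4.24×10⁻² / 1.92×10⁻⁴ = 1.88×10⁻⁸ F.
Q = CV = 1.88×10⁻⁸ × 151 = 2.84×10⁻⁶ C.

Q ≈ 2.84 μC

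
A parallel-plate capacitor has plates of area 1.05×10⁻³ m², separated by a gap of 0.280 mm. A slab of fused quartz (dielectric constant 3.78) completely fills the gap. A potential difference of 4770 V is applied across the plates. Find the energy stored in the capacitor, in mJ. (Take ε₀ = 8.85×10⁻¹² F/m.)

C = κε₀A/d = 3.78 × 8.85×10⁻¹² × 1.05×10⁻³ / 2.80×10⁻⁴ = 1.25×10⁻¹⁰ F.
U = ½CV² = ½ × 1.25×10⁻¹⁰ × (4770)² = 1.43×10⁻³ J.

1.43 mJ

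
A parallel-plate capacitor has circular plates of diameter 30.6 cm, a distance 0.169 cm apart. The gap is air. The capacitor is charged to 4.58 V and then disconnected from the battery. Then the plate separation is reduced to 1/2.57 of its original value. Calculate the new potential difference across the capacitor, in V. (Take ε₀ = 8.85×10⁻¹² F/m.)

V ≈ 1.78 V

A = π(30.6/2 cm)² = 7.35×10⁻² m².
Initially C₁ = ε₀A/d = 8.85×10⁻¹² × 7.35×10⁻² / 1.69×10⁻³ = 3.85×10⁻¹⁰ F.
V₁ = 4.58 V.
Isolated ⇒ Q is held fixed. C₂ = 2.57 C₁ and V = Q/C, so V₂/V₁ = C₁/C₂ = 0.389.
V₂ = 0.389 × 4.58 = 1.78 V.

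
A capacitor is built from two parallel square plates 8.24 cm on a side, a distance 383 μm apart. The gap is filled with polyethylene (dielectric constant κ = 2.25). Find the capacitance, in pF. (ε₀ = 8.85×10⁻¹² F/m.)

A = (8.24 cm)² = 6.79×10⁻³ m².
C = κε₀A/d = 2.25 × 8.85×10⁻¹² × 6.79×10⁻³ / 3.83×10⁻⁴ = 3.53×10⁻¹⁰ F.

C ≈ 353 pF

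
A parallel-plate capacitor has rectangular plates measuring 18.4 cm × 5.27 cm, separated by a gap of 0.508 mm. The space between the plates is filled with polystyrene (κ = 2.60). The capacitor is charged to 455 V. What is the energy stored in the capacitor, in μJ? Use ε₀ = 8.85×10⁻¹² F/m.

45.5 μJ

A = 18.4 × 5.27 cm² = 9.70×10⁻³ m².
C = κε₀A/d = 2.60 × 8.85×10⁻¹² × 9.70×10⁻³ / 5.08×10⁻⁴ = 4.39×10⁻¹⁰ F.
U = ½CV² = ½ × 4.39×10⁻¹⁰ × (455)² = 4.55×10⁻⁵ J.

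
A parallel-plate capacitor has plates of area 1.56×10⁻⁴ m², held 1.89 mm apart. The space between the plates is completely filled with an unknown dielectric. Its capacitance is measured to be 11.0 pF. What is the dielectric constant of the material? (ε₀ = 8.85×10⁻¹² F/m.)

κ ≈ 15.1

κ = Cd/(ε₀A) = 1.10×10⁻¹¹ × 1.89×10⁻³ / (8.85×10⁻¹² × 1.56×10⁻⁴) = 15.1.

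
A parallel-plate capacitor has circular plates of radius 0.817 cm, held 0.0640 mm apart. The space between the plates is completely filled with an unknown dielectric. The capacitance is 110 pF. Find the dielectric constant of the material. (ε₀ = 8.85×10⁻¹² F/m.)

κ ≈ 3.79

A = π(0.817 cm)² = 2.10×10⁻⁴ m².
κ = Cd/(ε₀A) = 1.10×10⁻¹⁰ × 6.40×10⁻⁵ / (8.85×10⁻¹² × 2.10×10⁻⁴) = 3.79.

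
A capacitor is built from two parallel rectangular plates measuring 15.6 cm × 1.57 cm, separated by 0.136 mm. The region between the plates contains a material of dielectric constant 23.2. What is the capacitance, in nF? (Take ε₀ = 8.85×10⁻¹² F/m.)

A = 15.6 × 1.57 cm² = 2.45×10⁻³ m².
C = κε₀A/d = 23.2 × 8.85×10⁻¹² × 2.45×10⁻³ / 1.36×10⁻⁴ = 3.70×10⁻⁹ F.

C ≈ 3.70 nF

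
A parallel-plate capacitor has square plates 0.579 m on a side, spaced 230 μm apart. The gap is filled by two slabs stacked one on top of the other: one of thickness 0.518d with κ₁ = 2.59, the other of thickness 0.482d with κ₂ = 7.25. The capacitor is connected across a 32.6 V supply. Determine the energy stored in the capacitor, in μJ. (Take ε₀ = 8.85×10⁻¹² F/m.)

A = (0.579 m)² = 0.335 m².
Stacked slabs ⇒ two capacitors in series, each with the full plate area.
C₁ = κ₁ε₀A/d₁ = 2.59 × 8.85×10⁻¹² × 0.335 / 1.19×10⁻⁴ = 6.45×10⁻⁸ F.
C₂ = κ₂ε₀A/d₂ = 7.25 × 8.85×10⁻¹² × 0.335 / 1.11×10⁻⁴ = 1.94×10⁻⁷ F.
C = (1/C₁ + 1/C₂)⁻¹ = 4.84×10⁻⁸ F.
U = ½CV² = ½ × 4.84×10⁻⁸ × (32.6)² = 2.57×10⁻⁵ J.

U ≈ 25.7 μJ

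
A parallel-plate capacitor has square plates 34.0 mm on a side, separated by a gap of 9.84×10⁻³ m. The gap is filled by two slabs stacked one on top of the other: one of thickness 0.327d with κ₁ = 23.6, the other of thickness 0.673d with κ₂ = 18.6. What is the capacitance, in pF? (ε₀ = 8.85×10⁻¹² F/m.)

20.8 pF

A = (34.0 mm)² = 1.16×10⁻³ m².
Stacked slabs ⇒ two capacitors in series, each with the full plate area.
C₁ = κ₁ε₀A/d₁ = 23.6 × 8.85×10⁻¹² × 1.16×10⁻³ / 3.22×10⁻³ = 7.50×10⁻¹¹ F.
C₂ = κ₂ε₀A/d₂ = 18.6 × 8.85×10⁻¹² × 1.16×10⁻³ / 6.62×10⁻³ = 2.87×10⁻¹¹ F.
C = (1/C₁ + 1/C₂)⁻¹ = 2.08×10⁻¹¹ F.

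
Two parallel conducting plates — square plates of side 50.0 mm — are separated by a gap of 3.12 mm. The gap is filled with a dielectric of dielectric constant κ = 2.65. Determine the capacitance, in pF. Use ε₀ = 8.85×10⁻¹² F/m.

A = (50.0 mm)² = 2.50×10⁻³ m².
C = κε₀A/d = 2.65 × 8.85×10⁻¹² × 2.50×10⁻³ / 3.12×10⁻³ = 1.88×10⁻¹¹ F.

C ≈ 18.8 pF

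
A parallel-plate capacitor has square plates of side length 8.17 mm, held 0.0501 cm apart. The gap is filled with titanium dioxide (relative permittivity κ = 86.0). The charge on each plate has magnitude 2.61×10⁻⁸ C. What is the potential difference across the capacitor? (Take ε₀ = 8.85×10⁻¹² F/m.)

A = (8.17 mm)² = 6.67×10⁻⁵ m².
C = κε₀A/d = 86.0 × 8.85×10⁻¹² × 6.67×10⁻⁵ / 5.01×10⁻⁴ = 1.01×10⁻¹⁰ F.
V = Q/C = 2.61×10⁻⁸ / 1.01×10⁻¹⁰ = 2.57×10² V.

257 V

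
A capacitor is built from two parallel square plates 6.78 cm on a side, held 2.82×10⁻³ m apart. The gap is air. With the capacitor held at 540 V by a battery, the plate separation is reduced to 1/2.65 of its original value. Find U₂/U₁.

Battery connected ⇒ V is held fixed.
C₂ = 2.65 C₁ and U = ½CV², so U₂/U₁ = C₂/C₁ = 2.65.

U₂/U₁ ≈ 2.65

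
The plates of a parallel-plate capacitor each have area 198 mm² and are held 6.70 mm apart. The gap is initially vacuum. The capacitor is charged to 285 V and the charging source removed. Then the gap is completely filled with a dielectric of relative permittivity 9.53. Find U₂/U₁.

Isolated ⇒ Q is held fixed.
C₂ = 9.53 C₁ and U = Q²/(2C), so U₂/U₁ = C₁/C₂ = 0.105.

0.105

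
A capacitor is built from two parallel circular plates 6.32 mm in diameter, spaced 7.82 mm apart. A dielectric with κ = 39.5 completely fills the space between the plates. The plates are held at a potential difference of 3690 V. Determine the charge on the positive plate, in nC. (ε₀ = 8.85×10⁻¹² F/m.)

Q ≈ 5.17 nC

A = π(6.32/2 mm)² = 3.14×10⁻⁵ m².
C = κε₀A/d = 39.5 × 8.85×10⁻¹² × 3.14×10⁻⁵ / 7.82×10⁻³ = 1.40×10⁻¹² F.
Q = CV = 1.40×10⁻¹² × 3690 = 5.17×10⁻⁹ C.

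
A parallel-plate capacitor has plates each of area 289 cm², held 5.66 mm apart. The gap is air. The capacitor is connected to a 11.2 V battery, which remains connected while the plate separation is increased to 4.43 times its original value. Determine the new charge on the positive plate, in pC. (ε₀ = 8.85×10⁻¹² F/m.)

A = 289 cm² = 2.89×10⁻² m².
Initially C₁ = ε₀A/d = 8.85×10⁻¹² × 2.89×10⁻² / 5.66×10⁻³ = 4.52×10⁻¹¹ F.
Q₁ = 5.06×10⁻¹⁰ C.
Battery connected ⇒ V is held fixed. C₂ = 0.226 C₁ and Q = CV, so Q₂/Q₁ = C₂/C₁ = 0.226.
Q₂ = 0.226 × 5.06×10⁻¹⁰ = 1.14×10⁻¹⁰ C.

114 pC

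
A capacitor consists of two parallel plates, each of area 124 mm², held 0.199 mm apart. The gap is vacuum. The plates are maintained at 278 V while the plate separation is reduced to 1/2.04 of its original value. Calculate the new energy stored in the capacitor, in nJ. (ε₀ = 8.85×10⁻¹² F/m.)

A = 124 mm² = 1.24×10⁻⁴ m².
Initially C₁ = ε₀A/d = 8.85×10⁻¹² × 1.24×10⁻⁴ / 1.99×10⁻⁴ = 5.51×10⁻¹² F.
U₁ = 2.13×10⁻⁷ J.
Battery connected ⇒ V is held fixed. C₂ = 2.04 C₁ and U = ½CV², so U₂/U₁ = C₂/C₁ = 2.04.
U₂ = 2.04 × 2.13×10⁻⁷ = 4.35×10⁻⁷ J.

U ≈ 435 nJ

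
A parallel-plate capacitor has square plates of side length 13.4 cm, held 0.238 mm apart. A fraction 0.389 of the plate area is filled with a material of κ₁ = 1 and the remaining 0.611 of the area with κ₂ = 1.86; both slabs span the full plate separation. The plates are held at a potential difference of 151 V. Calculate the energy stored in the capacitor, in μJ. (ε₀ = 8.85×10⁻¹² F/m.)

U ≈ 11.6 μJ

A = (13.4 cm)² = 1.80×10⁻² m².
Side-by-side slabs ⇒ two capacitors in parallel, each spanning the full gap.
C₁ = κ₁ε₀A₁/d = 1.00 × 8.85×10⁻¹² × 6.98×10⁻³ / 2.38×10⁻⁴ = 2.60×10⁻¹⁰ F.
C₂ = κ₂ε₀A₂/d = 1.86 × 8.85×10⁻¹² × 1.10×10⁻² / 2.38×10⁻⁴ = 7.59×10⁻¹⁰ F.
C = C₁ + C₂ = 1.02×10⁻⁹ F.
U = ½CV² = ½ × 1.02×10⁻⁹ × (151)² = 1.16×10⁻⁵ J.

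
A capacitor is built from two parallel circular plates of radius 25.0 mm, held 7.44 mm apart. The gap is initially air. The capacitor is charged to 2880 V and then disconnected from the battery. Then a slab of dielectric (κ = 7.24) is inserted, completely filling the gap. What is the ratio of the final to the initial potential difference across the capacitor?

Isolated ⇒ Q is held fixed.
C₂ = 7.24 C₁ and V = Q/C, so V₂/V₁ = C₁/C₂ = 0.138.

V₂/V₁ ≈ 0.138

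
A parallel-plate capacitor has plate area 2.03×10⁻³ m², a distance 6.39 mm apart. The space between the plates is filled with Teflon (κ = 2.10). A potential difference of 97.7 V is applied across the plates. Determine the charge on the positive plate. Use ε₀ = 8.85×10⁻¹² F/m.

0.577 nC

C = κε₀A/d = 2.10 × 8.85×10⁻¹² × 2.03×10⁻³ / 6.39×10⁻³ = 5.90×10⁻¹² F.
Q = CV = 5.90×10⁻¹² × 97.7 = 5.77×10⁻¹⁰ C.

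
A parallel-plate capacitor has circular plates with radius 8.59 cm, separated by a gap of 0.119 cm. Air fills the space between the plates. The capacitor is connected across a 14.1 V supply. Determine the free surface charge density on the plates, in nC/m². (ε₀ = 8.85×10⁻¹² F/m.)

105 nC/m²

A = π(8.59 cm)² = 2.32×10⁻² m².
C = ε₀A/d = 8.85×10⁻¹² × 2.32×10⁻² / 1.19×10⁻³ = 1.72×10⁻¹⁰ F.
σ = Q/A = CV/A = 1.72×10⁻¹⁰ × 14.1 / 2.32×10⁻² = 1.05×10⁻⁷ C/m².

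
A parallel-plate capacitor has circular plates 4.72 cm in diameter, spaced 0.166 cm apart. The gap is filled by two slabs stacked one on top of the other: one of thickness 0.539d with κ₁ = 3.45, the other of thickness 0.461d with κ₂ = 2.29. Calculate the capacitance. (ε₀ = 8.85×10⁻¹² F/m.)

C ≈ 26.1 pF

A = π(4.72/2 cm)² = 1.75×10⁻³ m².
Stacked slabs ⇒ two capacitors in series, each with the full plate area.
C₁ = κ₁ε₀A/d₁ = 3.45 × 8.85×10⁻¹² × 1.75×10⁻³ / 8.95×10⁻⁴ = 5.97×10⁻¹¹ F.
C₂ = κ₂ε₀A/d₂ = 2.29 × 8.85×10⁻¹² × 1.75×10⁻³ / 7.65×10⁻⁴ = 4.63×10⁻¹¹ F.
C = (1/C₁ + 1/C₂)⁻¹ = 2.61×10⁻¹¹ F.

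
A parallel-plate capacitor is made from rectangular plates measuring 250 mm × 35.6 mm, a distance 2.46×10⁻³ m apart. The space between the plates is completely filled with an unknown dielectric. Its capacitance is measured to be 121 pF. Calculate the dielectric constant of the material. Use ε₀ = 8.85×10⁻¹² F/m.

A = 250 × 35.6 mm² = 8.90×10⁻³ m².
κ = Cd/(ε₀A) = 1.21×10⁻¹⁰ × 2.46×10⁻³ / (8.85×10⁻¹² × 8.90×10⁻³) = 3.78.

3.78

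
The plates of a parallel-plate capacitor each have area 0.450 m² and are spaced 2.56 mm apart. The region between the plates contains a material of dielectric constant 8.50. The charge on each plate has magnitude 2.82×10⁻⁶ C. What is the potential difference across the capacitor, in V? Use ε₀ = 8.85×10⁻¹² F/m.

C = κε₀A/d = 8.50 × 8.85×10⁻¹² × 0.450 / 2.56×10⁻³ = 1.32×10⁻⁸ F.
V = Q/C = 2.82×10⁻⁶ / 1.32×10⁻⁸ = 2.13×10² V.

213 V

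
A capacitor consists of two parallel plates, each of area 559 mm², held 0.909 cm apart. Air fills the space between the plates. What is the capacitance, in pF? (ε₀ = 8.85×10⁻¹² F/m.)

0.544 pF

A = 559 mm² = 5.59×10⁻⁴ m².
C = ε₀A/d = 8.85×10⁻¹² × 5.59×10⁻⁴ / 9.09×10⁻³ = 5.44×10⁻¹³ F.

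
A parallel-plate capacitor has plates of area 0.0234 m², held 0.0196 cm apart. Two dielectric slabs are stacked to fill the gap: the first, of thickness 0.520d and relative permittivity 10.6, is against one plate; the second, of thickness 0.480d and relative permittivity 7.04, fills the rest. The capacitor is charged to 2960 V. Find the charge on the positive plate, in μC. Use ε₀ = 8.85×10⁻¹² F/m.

Stacked slabs ⇒ two capacitors in series, each with the full plate area.
C₁ = κ₁ε₀A/d₁ = 10.6 × 8.85×10⁻¹² × 2.34×10⁻² / 1.02×10⁻⁴ = 2.15×10⁻⁸ F.
C₂ = κ₂ε₀A/d₂ = 7.04 × 8.85×10⁻¹² × 2.34×10⁻² / 9.41×10⁻⁵ = 1.55×10⁻⁸ F.
C = (1/C₁ + 1/C₂)⁻¹ = 9.01×10⁻⁹ F.
Q = CV = 9.01×10⁻⁹ × 2960 = 2.67×10⁻⁵ C.

26.7 μC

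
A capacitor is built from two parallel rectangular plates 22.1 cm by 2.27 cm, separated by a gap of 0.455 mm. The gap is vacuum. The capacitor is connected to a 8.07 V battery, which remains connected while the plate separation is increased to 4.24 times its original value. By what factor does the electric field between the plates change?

E₂/E₁ ≈ 0.236

Battery connected ⇒ V is held fixed.
E = V/d, so E₂/E₁ = d₁/d₂ = 0.236.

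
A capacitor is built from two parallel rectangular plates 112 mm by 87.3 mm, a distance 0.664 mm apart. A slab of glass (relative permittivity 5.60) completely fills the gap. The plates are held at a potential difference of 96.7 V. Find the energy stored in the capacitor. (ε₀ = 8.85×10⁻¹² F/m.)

A = 112 × 87.3 mm² = 9.78×10⁻³ m².
C = κε₀A/d = 5.60 × 8.85×10⁻¹² × 9.78×10⁻³ / 6.64×10⁻⁴ = 7.30×10⁻¹⁰ F.
U = ½CV² = ½ × 7.30×10⁻¹⁰ × (96.7)² = 3.41×10⁻⁶ J.

3.41 μJ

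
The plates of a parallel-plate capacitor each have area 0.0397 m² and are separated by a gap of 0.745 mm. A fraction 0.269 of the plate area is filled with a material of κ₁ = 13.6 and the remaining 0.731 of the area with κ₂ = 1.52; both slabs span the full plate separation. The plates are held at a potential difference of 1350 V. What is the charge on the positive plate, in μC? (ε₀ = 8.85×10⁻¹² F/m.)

3.04 μC

Side-by-side slabs ⇒ two capacitors in parallel, each spanning the full gap.
C₁ = κ₁ε₀A₁/d = 13.6 × 8.85×10⁻¹² × 1.07×10⁻² / 7.45×10⁻⁴ = 1.73×10⁻⁹ F.
C₂ = κ₂ε₀A₂/d = 1.52 × 8.85×10⁻¹² × 2.90×10⁻² / 7.45×10⁻⁴ = 5.24×10⁻¹⁰ F.
C = C₁ + C₂ = 2.25×10⁻⁹ F.
Q = CV = 2.25×10⁻⁹ × 1350 = 3.04×10⁻⁶ C.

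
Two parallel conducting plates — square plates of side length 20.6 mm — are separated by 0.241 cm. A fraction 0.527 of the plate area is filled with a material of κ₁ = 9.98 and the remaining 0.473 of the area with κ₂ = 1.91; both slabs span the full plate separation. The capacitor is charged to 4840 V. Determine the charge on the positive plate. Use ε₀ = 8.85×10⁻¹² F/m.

Q ≈ 46.5 nC

A = (20.6 mm)² = 4.24×10⁻⁴ m².
Side-by-side slabs ⇒ two capacitors in parallel, each spanning the full gap.
C₁ = κ₁ε₀A₁/d = 9.98 × 8.85×10⁻¹² × 2.24×10⁻⁴ / 2.41×10⁻³ = 8.20×10⁻¹² F.
C₂ = κ₂ε₀A₂/d = 1.91 × 8.85×10⁻¹² × 2.01×10⁻⁴ / 2.41×10⁻³ = 1.41×10⁻¹² F.
C = C₁ + C₂ = 9.60×10⁻¹² F.
Q = CV = 9.60×10⁻¹² × 4840 = 4.65×10⁻⁸ C.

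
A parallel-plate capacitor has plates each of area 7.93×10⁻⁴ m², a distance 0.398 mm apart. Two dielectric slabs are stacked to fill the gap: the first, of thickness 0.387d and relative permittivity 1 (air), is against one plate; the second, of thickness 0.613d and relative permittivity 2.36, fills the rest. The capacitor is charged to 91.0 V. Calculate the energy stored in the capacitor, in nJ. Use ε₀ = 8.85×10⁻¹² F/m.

Stacked slabs ⇒ two capacitors in series, each with the full plate area.
C₁ = κ₁ε₀A/d₁ = 1.00 × 8.85×10⁻¹² × 7.93×10⁻⁴ / 1.54×10⁻⁴ = 4.56×10⁻¹¹ F.
C₂ = κ₂ε₀A/d₂ = 2.36 × 8.85×10⁻¹² × 7.93×10⁻⁴ / 2.44×10⁻⁴ = 6.79×10⁻¹¹ F.
C = (1/C₁ + 1/C₂)⁻¹ = 2.73×10⁻¹¹ F.
U = ½CV² = ½ × 2.73×10⁻¹¹ × (91.0)² = 1.13×10⁻⁷ J.

113 nJ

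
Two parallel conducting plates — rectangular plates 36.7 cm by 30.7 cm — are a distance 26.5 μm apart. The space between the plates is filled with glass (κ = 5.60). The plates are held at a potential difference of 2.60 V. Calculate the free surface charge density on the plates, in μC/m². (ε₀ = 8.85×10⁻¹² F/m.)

A = 36.7 × 30.7 cm² = 0.113 m².
C = κε₀A/d = 5.60 × 8.85×10⁻¹² × 0.113 / 2.65×10⁻⁵ = 2.11×10⁻⁷ F.
σ = Q/A = CV/A = 2.11×10⁻⁷ × 2.60 / 0.113 = 4.86×10⁻⁶ C/m².

4.86 μC/m²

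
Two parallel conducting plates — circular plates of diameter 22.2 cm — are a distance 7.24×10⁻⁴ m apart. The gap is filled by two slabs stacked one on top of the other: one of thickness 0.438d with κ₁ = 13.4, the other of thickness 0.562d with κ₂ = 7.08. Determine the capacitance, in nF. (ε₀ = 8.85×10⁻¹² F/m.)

4.22 nF

A = π(22.2/2 cm)² = 3.87×10⁻² m².
Stacked slabs ⇒ two capacitors in series, each with the full plate area.
C₁ = κ₁ε₀A/d₁ = 13.4 × 8.85×10⁻¹² × 3.87×10⁻² / 3.17×10⁻⁴ = 1.45×10⁻⁸ F.
C₂ = κ₂ε₀A/d₂ = 7.08 × 8.85×10⁻¹² × 3.87×10⁻² / 4.07×10⁻⁴ = 5.96×10⁻⁹ F.
C = (1/C₁ + 1/C₂)⁻¹ = 4.22×10⁻⁹ F.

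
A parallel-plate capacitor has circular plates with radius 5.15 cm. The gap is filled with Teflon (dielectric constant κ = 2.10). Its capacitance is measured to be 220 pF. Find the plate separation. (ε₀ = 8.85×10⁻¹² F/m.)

d ≈ 0.704 mm

A = π(5.15 cm)² = 8.33×10⁻³ m².
d = κε₀A/C = 2.10 × 8.85×10⁻¹² × 8.33×10⁻³ / 2.20×10⁻¹⁰ = 7.04×10⁻⁴ m.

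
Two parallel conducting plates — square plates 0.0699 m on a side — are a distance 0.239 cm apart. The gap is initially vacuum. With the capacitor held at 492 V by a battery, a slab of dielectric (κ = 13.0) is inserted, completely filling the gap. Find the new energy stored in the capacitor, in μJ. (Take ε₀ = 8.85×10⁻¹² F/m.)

A = (0.0699 m)² = 4.89×10⁻³ m².
Initially C₁ = ε₀A/d = 8.85×10⁻¹² × 4.89×10⁻³ / 2.39×10⁻³ = 1.81×10⁻¹¹ F.
U₁ = 2.19×10⁻⁶ J.
Battery connected ⇒ V is held fixed. C₂ = 13.0 C₁ and U = ½CV², so U₂/U₁ = C₂/C₁ = 13.0.
U₂ = 13.0 × 2.19×10⁻⁶ = 2.85×10⁻⁵ J.

U ≈ 28.5 μJ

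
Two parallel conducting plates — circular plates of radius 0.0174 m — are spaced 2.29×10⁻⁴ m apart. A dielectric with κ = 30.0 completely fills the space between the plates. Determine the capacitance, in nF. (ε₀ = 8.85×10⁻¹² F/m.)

A = π(0.0174 m)² = 9.51×10⁻⁴ m².
C = κε₀A/d = 30.0 × 8.85×10⁻¹² × 9.51×10⁻⁴ / 2.29×10⁻⁴ = 1.10×10⁻⁹ F.

1.10 nF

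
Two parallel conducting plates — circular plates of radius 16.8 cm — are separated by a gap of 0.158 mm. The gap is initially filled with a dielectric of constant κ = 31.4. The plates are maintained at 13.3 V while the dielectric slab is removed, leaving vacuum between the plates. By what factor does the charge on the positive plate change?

Battery connected ⇒ V is held fixed.
C₂ = 0.0318 C₁ and Q = CV, so Q₂/Q₁ = C₂/C₁ = 0.0318.

Q₂/Q₁ ≈ 0.0318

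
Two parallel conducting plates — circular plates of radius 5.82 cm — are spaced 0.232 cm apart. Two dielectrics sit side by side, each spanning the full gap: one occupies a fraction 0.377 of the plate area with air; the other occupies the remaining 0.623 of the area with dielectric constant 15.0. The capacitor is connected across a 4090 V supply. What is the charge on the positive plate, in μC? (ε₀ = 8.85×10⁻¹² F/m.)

Q ≈ 1.61 μC

A = π(5.82 cm)² = 1.06×10⁻² m².
Side-by-side slabs ⇒ two capacitors in parallel, each spanning the full gap.
C₁ = κ₁ε₀A₁/d = 1.00 × 8.85×10⁻¹² × 4.01×10⁻³ / 2.32×10⁻³ = 1.53×10⁻¹¹ F.
C₂ = κ₂ε₀A₂/d = 15.0 × 8.85×10⁻¹² × 6.63×10⁻³ / 2.32×10⁻³ = 3.79×10⁻¹⁰ F.
C = C₁ + C₂ = 3.95×10⁻¹⁰ F.
Q = CV = 3.95×10⁻¹⁰ × 4090 = 1.61×10⁻⁶ C.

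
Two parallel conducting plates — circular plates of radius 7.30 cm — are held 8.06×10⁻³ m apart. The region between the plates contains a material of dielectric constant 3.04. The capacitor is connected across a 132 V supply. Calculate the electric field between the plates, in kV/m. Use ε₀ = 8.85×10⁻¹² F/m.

16.4 kV/m

E = V/d = 132 / 8.06×10⁻³ = 1.64×10⁴ V/m.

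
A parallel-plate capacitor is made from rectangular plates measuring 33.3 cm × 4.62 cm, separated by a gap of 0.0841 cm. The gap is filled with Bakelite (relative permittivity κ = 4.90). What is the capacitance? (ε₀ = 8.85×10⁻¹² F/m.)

A = 33.3 × 4.62 cm² = 1.54×10⁻² m².
C = κε₀A/d = 4.90 × 8.85×10⁻¹² × 1.54×10⁻² / 8.41×10⁻⁴ = 7.93×10⁻¹⁰ F.

0.793 nF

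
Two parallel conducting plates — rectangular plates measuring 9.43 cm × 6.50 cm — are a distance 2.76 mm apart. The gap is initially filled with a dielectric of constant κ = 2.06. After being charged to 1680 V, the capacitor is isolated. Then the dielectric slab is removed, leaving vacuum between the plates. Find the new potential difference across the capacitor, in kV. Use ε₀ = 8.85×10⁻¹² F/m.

A = 9.43 × 6.50 cm² = 6.13×10⁻³ m².
Initially C₁ = κε₀A/d = 2.06 × 8.85×10⁻¹² × 6.13×10⁻³ / 2.76×10⁻³ = 4.05×10⁻¹¹ F.
V₁ = 1.68×10³ V.
Isolated ⇒ Q is held fixed. C₂ = 0.485 C₁ and V = Q/C, so V₂/V₁ = C₁/C₂ = 2.06.
V₂ = 2.06 × 1.68×10³ = 3.46×10³ V.

3.46 kV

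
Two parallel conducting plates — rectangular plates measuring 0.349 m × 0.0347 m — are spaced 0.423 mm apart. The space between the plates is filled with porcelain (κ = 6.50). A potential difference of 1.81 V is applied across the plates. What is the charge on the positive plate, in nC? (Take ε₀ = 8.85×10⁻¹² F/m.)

Q ≈ 2.98 nC

A = 0.349 × 0.0347 m² = 1.21×10⁻² m².
C = κε₀A/d = 6.50 × 8.85×10⁻¹² × 1.21×10⁻² / 4.23×10⁻⁴ = 1.65×10⁻⁹ F.
Q = CV = 1.65×10⁻⁹ × 1.81 = 2.98×10⁻⁹ C.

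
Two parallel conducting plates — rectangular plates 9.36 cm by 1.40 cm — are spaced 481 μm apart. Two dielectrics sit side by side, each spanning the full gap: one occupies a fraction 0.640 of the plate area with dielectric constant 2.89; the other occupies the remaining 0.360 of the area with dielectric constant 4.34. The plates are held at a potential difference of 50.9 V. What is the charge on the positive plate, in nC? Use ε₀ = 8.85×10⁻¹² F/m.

A = 9.36 × 1.40 cm² = 1.31×10⁻³ m².
Side-by-side slabs ⇒ two capacitors in parallel, each spanning the full gap.
C₁ = κ₁ε₀A₁/d = 2.89 × 8.85×10⁻¹² × 8.39×10⁻⁴ / 4.81×10⁻⁴ = 4.46×10⁻¹¹ F.
C₂ = κ₂ε₀A₂/d = 4.34 × 8.85×10⁻¹² × 4.72×10⁻⁴ / 4.81×10⁻⁴ = 3.77×10⁻¹¹ F.
C = C₁ + C₂ = 8.23×10⁻¹¹ F.
Q = CV = 8.23×10⁻¹¹ × 50.9 = 4.19×10⁻⁹ C.

Q ≈ 4.19 nC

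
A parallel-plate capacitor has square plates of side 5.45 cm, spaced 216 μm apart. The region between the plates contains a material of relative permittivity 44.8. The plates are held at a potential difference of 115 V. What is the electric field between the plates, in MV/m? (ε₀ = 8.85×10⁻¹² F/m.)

E = V/d = 115 / 2.16×10⁻⁴ = 5.32×10⁵ V/m.

E ≈ 0.532 MV/m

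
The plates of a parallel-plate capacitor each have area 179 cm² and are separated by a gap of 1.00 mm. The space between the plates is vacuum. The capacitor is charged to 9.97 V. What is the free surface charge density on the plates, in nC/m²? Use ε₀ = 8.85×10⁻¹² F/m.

A = 179 cm² = 1.79×10⁻² m².
C = ε₀A/d = 8.85×10⁻¹² × 1.79×10⁻² / 1.00×10⁻³ = 1.58×10⁻¹⁰ F.
σ = Q/A = CV/A = 1.58×10⁻¹⁰ × 9.97 / 1.79×10⁻² = 8.82×10⁻⁸ C/m².

88.2 nC/m²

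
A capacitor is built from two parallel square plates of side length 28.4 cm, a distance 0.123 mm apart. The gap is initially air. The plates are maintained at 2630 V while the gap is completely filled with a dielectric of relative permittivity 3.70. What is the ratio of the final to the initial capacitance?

C₂/C₁ ≈ 3.70

C = κε₀A/d scales with κ, so C₂/C₁ = κ = 3.70.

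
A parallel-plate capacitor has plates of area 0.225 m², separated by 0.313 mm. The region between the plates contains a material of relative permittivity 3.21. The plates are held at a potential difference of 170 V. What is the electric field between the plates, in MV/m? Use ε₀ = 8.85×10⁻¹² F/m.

E ≈ 0.543 MV/m

E = V/d = 170 / 3.13×10⁻⁴ = 5.43×10⁵ V/m.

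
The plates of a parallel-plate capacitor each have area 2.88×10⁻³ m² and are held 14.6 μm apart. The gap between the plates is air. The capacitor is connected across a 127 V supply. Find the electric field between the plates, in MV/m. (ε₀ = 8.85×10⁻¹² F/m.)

E = V/d = 127 / 1.46×10⁻⁵ = 8.70×10⁶ V/m.

E ≈ 8.70 MV/m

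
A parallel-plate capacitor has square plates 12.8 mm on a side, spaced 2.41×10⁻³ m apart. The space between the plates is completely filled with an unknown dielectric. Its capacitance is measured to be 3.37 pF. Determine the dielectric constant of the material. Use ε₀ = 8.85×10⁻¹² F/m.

A = (12.8 mm)² = 1.64×10⁻⁴ m².
κ = Cd/(ε₀A) = 3.37×10⁻¹² × 2.41×10⁻³ / (8.85×10⁻¹² × 1.64×10⁻⁴) = 5.60.

5.60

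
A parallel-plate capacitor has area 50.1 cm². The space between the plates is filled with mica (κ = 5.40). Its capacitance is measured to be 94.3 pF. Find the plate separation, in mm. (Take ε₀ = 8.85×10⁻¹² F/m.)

2.54 mm

A = 50.1 cm² = 5.01×10⁻³ m².
d = κε₀A/C = 5.40 × 8.85×10⁻¹² × 5.01×10⁻³ / 9.43×10⁻¹¹ = 2.54×10⁻³ m.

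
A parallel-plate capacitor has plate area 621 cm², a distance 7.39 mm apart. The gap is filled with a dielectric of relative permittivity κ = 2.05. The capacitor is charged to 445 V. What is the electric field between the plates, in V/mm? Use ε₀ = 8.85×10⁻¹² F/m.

E ≈ 60.2 V/mm

E = V/d = 445 / 7.39×10⁻³ = 6.02×10⁴ V/m.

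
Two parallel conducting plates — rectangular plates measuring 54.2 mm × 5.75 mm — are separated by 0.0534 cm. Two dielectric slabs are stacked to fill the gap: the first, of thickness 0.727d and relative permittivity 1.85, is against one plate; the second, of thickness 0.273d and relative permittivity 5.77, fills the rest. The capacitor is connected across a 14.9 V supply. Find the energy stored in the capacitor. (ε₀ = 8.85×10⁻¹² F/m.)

1.30 nJ

A = 54.2 × 5.75 mm² = 3.12×10⁻⁴ m².
Stacked slabs ⇒ two capacitors in series, each with the full plate area.
C₁ = κ₁ε₀A/d₁ = 1.85 × 8.85×10⁻¹² × 3.12×10⁻⁴ / 3.88×10⁻⁴ = 1.31×10⁻¹¹ F.
C₂ = κ₂ε₀A/d₂ = 5.77 × 8.85×10⁻¹² × 3.12×10⁻⁴ / 1.46×10⁻⁴ = 1.09×10⁻¹⁰ F.
C = (1/C₁ + 1/C₂)⁻¹ = 1.17×10⁻¹¹ F.
U = ½CV² = ½ × 1.17×10⁻¹¹ × (14.9)² = 1.30×10⁻⁹ J.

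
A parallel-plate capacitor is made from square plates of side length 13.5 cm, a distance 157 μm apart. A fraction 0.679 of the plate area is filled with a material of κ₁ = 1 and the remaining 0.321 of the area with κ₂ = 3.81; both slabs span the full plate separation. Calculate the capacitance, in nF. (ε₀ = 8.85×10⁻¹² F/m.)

A = (13.5 cm)² = 1.82×10⁻² m².
Side-by-side slabs ⇒ two capacitors in parallel, each spanning the full gap.
C₁ = κ₁ε₀A₁/d = 1.00 × 8.85×10⁻¹² × 1.24×10⁻² / 1.57×10⁻⁴ = 6.98×10⁻¹⁰ F.
C₂ = κ₂ε₀A₂/d = 3.81 × 8.85×10⁻¹² × 5.85×10⁻³ / 1.57×10⁻⁴ = 1.26×10⁻⁹ F.
C = C₁ + C₂ = 1.95×10⁻⁹ F.

1.95 nF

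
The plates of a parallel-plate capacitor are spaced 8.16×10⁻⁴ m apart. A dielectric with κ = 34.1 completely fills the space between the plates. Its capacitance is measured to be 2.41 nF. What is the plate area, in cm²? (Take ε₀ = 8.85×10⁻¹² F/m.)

A ≈ 65.2 cm²

A = Cd/(κε₀) = 2.41×10⁻⁹ × 8.16×10⁻⁴ / (34.1 × 8.85×10⁻¹²) = 6.52×10⁻³ m².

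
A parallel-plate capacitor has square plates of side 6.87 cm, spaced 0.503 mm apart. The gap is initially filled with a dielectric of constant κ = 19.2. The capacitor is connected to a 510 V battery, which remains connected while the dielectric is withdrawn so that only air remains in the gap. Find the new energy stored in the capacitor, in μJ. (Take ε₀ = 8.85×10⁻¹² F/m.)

U ≈ 10.8 μJ

A = (6.87 cm)² = 4.72×10⁻³ m².
Initially C₁ = κε₀A/d = 19.2 × 8.85×10⁻¹² × 4.72×10⁻³ / 5.03×10⁻⁴ = 1.59×10⁻⁹ F.
U₁ = 2.07×10⁻⁴ J.
Battery connected ⇒ V is held fixed. C₂ = 0.0521 C₁ and U = ½CV², so U₂/U₁ = C₂/C₁ = 0.0521.
U₂ = 0.0521 × 2.07×10⁻⁴ = 1.08×10⁻⁵ J.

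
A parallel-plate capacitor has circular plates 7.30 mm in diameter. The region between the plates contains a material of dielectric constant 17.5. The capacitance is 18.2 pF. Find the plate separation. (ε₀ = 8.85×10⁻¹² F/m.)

A = π(7.30/2 mm)² = 4.19×10⁻⁵ m².
d = κε₀A/C = 17.5 × 8.85×10⁻¹² × 4.19×10⁻⁵ / 1.82×10⁻¹¹ = 3.56×10⁻⁴ m.

d ≈ 356 μm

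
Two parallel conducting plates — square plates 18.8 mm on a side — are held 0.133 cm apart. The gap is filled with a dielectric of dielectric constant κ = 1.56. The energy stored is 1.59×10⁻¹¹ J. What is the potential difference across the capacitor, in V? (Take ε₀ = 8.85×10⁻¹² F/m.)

V ≈ 2.94 V

A = (18.8 mm)² = 3.53×10⁻⁴ m².
C = κε₀A/d = 1.56 × 8.85×10⁻¹² × 3.53×10⁻⁴ / 1.33×10⁻³ = 3.67×10⁻¹² F.
V = √(2U/C) = √(2 × 1.59×10⁻¹¹ / 3.67×10⁻¹²) = 2.94 V.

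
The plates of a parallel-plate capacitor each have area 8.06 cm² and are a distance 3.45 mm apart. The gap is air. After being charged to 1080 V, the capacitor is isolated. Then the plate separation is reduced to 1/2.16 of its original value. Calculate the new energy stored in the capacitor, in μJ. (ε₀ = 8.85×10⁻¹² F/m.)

A = 8.06 cm² = 8.06×10⁻⁴ m².
Initially C₁ = ε₀A/d = 8.85×10⁻¹² × 8.06×10⁻⁴ / 3.45×10⁻³ = 2.07×10⁻¹² F.
U₁ = 1.21×10⁻⁶ J.
Isolated ⇒ Q is held fixed. C₂ = 2.16 C₁ and U = Q²/(2C), so U₂/U₁ = C₁/C₂ = 0.463.
U₂ = 0.463 × 1.21×10⁻⁶ = 5.58×10⁻⁷ J.

0.558 μJ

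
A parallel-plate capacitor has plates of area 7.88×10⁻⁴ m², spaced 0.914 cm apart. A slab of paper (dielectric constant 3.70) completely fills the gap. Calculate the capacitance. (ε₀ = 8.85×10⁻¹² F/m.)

2.82 pF

C = κε₀A/d = 3.70 × 8.85×10⁻¹² × 7.88×10⁻⁴ / 9.14×10⁻³ = 2.82×10⁻¹² F.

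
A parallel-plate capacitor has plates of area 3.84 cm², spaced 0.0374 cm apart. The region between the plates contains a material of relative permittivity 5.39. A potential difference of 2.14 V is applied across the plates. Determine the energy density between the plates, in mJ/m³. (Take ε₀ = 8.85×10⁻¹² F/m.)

0.781 mJ/m³

E = V/d = 2.14 / 3.74×10⁻⁴ = 5.72×10³ V/m.
u = ½κε₀E² = ½ × 5.39 × 8.85×10⁻¹² × (5.72×10³)² = 7.81×10⁻⁴ J/m³.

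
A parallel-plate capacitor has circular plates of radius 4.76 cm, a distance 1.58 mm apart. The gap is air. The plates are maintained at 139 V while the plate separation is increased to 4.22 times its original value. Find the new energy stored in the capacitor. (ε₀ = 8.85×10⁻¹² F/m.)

A = π(4.76 cm)² = 7.12×10⁻³ m².
Initially C₁ = ε₀A/d = 8.85×10⁻¹² × 7.12×10⁻³ / 1.58×10⁻³ = 3.99×10⁻¹¹ F.
U₁ = 3.85×10⁻⁷ J.
Battery connected ⇒ V is held fixed. C₂ = 0.237 C₁ and U = ½CV², so U₂/U₁ = C₂/C₁ = 0.237.
U₂ = 0.237 × 3.85×10⁻⁷ = 9.13×10⁻⁸ J.

91.3 nJ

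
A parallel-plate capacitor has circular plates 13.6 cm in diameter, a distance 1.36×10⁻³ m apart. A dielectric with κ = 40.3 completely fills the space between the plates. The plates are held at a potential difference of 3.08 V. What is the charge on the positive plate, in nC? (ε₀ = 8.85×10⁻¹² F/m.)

A = π(13.6/2 cm)² = 1.45×10⁻² m².
C = κε₀A/d = 40.3 × 8.85×10⁻¹² × 1.45×10⁻² / 1.36×10⁻³ = 3.81×10⁻⁹ F.
Q = CV = 3.81×10⁻⁹ × 3.08 = 1.17×10⁻⁸ C.

11.7 nC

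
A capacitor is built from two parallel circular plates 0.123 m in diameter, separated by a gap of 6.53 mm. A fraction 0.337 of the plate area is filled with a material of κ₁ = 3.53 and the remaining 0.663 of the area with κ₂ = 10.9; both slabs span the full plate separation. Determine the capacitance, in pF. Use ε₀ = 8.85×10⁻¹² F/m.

136 pF

A = π(0.123/2 m)² = 1.19×10⁻² m².
Side-by-side slabs ⇒ two capacitors in parallel, each spanning the full gap.
C₁ = κ₁ε₀A₁/d = 3.53 × 8.85×10⁻¹² × 4.00×10⁻³ / 6.53×10⁻³ = 1.92×10⁻¹¹ F.
C₂ = κ₂ε₀A₂/d = 10.9 × 8.85×10⁻¹² × 7.88×10⁻³ / 6.53×10⁻³ = 1.16×10⁻¹⁰ F.
C = C₁ + C₂ = 1.36×10⁻¹⁰ F.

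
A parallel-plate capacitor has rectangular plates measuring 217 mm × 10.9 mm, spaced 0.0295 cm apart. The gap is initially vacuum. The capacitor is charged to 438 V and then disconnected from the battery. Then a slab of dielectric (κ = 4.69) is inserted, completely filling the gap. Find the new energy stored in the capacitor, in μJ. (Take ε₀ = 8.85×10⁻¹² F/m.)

A = 217 × 10.9 mm² = 2.37×10⁻³ m².
Initially C₁ = ε₀A/d = 8.85×10⁻¹² × 2.37×10⁻³ / 2.95×10⁻⁴ = 7.10×10⁻¹¹ F.
U₁ = 6.81×10⁻⁶ J.
Isolated ⇒ Q is held fixed. C₂ = 4.69 C₁ and U = Q²/(2C), so U₂/U₁ = C₁/C₂ = 0.213.
U₂ = 0.213 × 6.81×10⁻⁶ = 1.45×10⁻⁶ J.

U ≈ 1.45 μJ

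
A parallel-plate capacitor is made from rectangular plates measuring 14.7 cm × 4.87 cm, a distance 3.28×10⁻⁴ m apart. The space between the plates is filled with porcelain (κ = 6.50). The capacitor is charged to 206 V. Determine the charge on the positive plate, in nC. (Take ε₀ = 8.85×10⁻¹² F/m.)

A = 14.7 × 4.87 cm² = 7.16×10⁻³ m².
C = κε₀A/d = 6.50 × 8.85×10⁻¹² × 7.16×10⁻³ / 3.28×10⁻⁴ = 1.26×10⁻⁹ F.
Q = CV = 1.26×10⁻⁹ × 206 = 2.59×10⁻⁷ C.

259 nC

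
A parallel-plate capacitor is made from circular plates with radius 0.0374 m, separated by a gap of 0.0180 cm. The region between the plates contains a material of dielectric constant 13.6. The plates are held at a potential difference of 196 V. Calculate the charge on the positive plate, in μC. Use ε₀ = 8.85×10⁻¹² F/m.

A = π(0.0374 m)² = 4.39×10⁻³ m².
C = κε₀A/d = 13.6 × 8.85×10⁻¹² × 4.39×10⁻³ / 1.80×10⁻⁴ = 2.94×10⁻⁹ F.
Q = CV = 2.94×10⁻⁹ × 196 = 5.76×10⁻⁷ C.

Q ≈ 0.576 μC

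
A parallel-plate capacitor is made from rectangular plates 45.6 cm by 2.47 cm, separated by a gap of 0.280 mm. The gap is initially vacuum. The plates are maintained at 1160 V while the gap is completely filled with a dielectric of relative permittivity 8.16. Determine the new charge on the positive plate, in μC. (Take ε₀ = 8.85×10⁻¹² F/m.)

A = 45.6 × 2.47 cm² = 1.13×10⁻² m².
Initially C₁ = ε₀A/d = 8.85×10⁻¹² × 1.13×10⁻² / 2.80×10⁻⁴ = 3.56×10⁻¹⁰ F.
Q₁ = 4.13×10⁻⁷ C.
Battery connected ⇒ V is held fixed. C₂ = 8.16 C₁ and Q = CV, so Q₂/Q₁ = C₂/C₁ = 8.16.
Q₂ = 8.16 × 4.13×10⁻⁷ = 3.37×10⁻⁶ C.

Q ≈ 3.37 μC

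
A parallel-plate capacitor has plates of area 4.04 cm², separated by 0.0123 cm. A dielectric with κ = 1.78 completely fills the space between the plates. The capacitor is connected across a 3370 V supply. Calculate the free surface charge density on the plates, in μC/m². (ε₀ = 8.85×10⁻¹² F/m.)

A = 4.04 cm² = 4.04×10⁻⁴ m².
C = κε₀A/d = 1.78 × 8.85×10⁻¹² × 4.04×10⁻⁴ / 1.23×10⁻⁴ = 5.17×10⁻¹¹ F.
σ = Q/A = CV/A = 5.17×10⁻¹¹ × 3370 / 4.04×10⁻⁴ = 4.32×10⁻⁴ C/m².

432 μC/m²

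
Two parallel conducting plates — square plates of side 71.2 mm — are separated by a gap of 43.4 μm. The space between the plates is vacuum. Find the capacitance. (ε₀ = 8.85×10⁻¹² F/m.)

C ≈ 1.03 nF

A = (71.2 mm)² = 5.07×10⁻³ m².
C = ε₀A/d = 8.85×10⁻¹² × 5.07×10⁻³ / 4.34×10⁻⁵ = 1.03×10⁻⁹ F.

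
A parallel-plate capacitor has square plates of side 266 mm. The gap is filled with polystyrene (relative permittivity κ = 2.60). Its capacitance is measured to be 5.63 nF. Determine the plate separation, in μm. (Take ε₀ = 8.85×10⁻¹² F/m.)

289 μm

A = (266 mm)² = 7.08×10⁻² m².
d = κε₀A/C = 2.60 × 8.85×10⁻¹² × 7.08×10⁻² / 5.63×10⁻⁹ = 2.89×10⁻⁴ m.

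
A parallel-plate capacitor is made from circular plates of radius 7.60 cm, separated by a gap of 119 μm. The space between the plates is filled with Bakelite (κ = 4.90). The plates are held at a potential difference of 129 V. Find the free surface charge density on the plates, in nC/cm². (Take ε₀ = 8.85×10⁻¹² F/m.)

4.70 nC/cm²

A = π(7.60 cm)² = 1.81×10⁻² m².
C = κε₀A/d = 4.90 × 8.85×10⁻¹² × 1.81×10⁻² / 1.19×10⁻⁴ = 6.61×10⁻⁹ F.
σ = Q/A = CV/A = 6.61×10⁻⁹ × 129 / 1.81×10⁻² = 4.70×10⁻⁵ C/m².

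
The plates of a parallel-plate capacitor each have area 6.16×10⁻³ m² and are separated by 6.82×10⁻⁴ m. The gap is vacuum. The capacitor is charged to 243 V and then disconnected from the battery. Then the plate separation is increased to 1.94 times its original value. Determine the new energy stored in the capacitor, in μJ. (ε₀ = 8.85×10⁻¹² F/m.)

U ≈ 4.58 μJ

Initially C₁ = ε₀A/d = 8.85×10⁻¹² × 6.16×10⁻³ / 6.82×10⁻⁴ = 7.99×10⁻¹¹ F.
U₁ = 2.36×10⁻⁶ J.
Isolated ⇒ Q is held fixed. C₂ = 0.515 C₁ and U = Q²/(2C), so U₂/U₁ = C₁/C₂ = 1.94.
U₂ = 1.94 × 2.36×10⁻⁶ = 4.58×10⁻⁶ J.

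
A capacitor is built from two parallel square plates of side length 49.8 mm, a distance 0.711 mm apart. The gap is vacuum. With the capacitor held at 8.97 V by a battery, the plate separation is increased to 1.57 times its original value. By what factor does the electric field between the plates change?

Battery connected ⇒ V is held fixed.
E = V/d, so E₂/E₁ = d₁/d₂ = 0.637.

0.637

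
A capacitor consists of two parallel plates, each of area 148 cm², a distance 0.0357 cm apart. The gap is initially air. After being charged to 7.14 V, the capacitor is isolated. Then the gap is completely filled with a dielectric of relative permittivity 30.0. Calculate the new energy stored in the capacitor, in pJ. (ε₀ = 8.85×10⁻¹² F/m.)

A = 148 cm² = 1.48×10⁻² m².
Initially C₁ = ε₀A/d = 8.85×10⁻¹² × 1.48×10⁻² / 3.57×10⁻⁴ = 3.67×10⁻¹⁰ F.
U₁ = 9.35×10⁻⁹ J.
Isolated ⇒ Q is held fixed. C₂ = 30.0 C₁ and U = Q²/(2C), so U₂/U₁ = C₁/C₂ = 0.0333.
U₂ = 0.0333 × 9.35×10⁻⁹ = 3.12×10⁻¹⁰ J.

312 pJ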